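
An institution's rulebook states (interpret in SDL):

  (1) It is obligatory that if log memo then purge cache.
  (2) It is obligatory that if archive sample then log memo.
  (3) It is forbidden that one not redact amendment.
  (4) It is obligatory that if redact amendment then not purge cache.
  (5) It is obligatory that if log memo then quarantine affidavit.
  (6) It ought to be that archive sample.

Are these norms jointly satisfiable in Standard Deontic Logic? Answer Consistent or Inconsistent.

Premise 3 is F(¬redact_amendment), i.e. O(redact_amendment).
From O(redact_amendment) and premise 4, O(redact_amendment → ¬purge_cache), we obtain O(¬purge_cache).
Premise 1 is O(log_memo → purge_cache); contrapositively O(¬purge_cache → ¬log_memo). Since O(¬purge_cache) holds, K gives O(¬log_memo).
Premise 2, O(archive_sample → log_memo), contraposes to O(¬log_memo → ¬archive_sample); with O(¬log_memo) we get O(¬archive_sample).
But premise 6 directly asserts O(archive_sample).
We now have both O(¬archive_sample) and O(archive_sample) — archive_sample is simultaneously obligatory and forbidden, violating the D-axiom.

Inconsistent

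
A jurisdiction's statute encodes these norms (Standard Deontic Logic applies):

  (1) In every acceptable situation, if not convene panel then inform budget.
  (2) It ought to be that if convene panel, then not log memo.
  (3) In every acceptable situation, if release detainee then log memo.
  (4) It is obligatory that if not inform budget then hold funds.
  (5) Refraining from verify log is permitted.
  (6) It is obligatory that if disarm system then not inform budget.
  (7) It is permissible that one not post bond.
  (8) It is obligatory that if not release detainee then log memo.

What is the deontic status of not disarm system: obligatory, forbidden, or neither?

Obligatory

Premises 3 and 8 cover both cases: O(release_detainee → log_memo) and O(¬release_detainee → log_memo). Since release_detainee ∨ ¬release_detainee is a tautology, O(log_memo) follows.
Premise 2, O(convene_panel → ¬log_memo), contraposes to O(log_memo → ¬convene_panel); with O(log_memo) we get O(¬convene_panel).
Applying K to premise 1 (O(¬convene_panel → inform_budget)) and O(¬convene_panel) yields O(inform_budget).
The contrapositive of premise 6 (O(disarm_system → ¬inform_budget)) is O(inform_budget → ¬disarm_system), and O(inform_budget) is already established, so O(¬disarm_system).
Premises 4, 5, 7 do not contribute to this derivation.
Hence ¬disarm_system is obligatory.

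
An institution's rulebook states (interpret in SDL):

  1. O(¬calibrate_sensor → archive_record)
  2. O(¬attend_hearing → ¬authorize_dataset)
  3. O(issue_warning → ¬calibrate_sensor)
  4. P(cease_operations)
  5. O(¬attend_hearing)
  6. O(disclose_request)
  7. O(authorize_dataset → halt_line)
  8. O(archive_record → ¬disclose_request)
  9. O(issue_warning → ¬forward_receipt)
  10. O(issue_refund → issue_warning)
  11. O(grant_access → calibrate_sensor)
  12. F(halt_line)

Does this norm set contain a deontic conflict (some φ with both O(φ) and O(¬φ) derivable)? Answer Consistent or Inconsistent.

Consistent

Premise 7 is O(authorize_dataset → halt_line), but O(authorize_dataset) is not derivable from the premises, so it does not yield O(halt_line).
So O(halt_line) is not derivable, and the apparent clash with O(¬halt_line) does not arise.
A world satisfying every obligation exists (e.g. archive_record=false, attend_hearing=false, authorize_dataset=false, calibrate_sensor=true, cease_operations=false, disclose_request=true, forward_receipt=false, grant_access=false, halt_line=false, issue_refund=false, issue_warning=false); no atom is both obligatory and forbidden, so the set is consistent.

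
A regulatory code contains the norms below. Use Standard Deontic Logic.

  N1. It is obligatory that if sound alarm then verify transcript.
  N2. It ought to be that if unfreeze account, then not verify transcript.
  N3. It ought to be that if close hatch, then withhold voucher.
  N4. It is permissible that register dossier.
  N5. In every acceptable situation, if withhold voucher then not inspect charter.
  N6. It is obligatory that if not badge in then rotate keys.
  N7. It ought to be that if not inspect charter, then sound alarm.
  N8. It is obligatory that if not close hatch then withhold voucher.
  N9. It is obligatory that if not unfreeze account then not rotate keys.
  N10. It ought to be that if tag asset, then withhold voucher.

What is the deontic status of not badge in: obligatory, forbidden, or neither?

Forbidden

Premises 8 and 3 are O(¬close_hatch → withhold_voucher) and O(close_hatch → withhold_voucher); every ideal world satisfies ¬close_hatch or close_hatch, so in either case withhold_voucher holds — hence O(withhold_voucher).
From O(withhold_voucher) and premise 5, O(withhold_voucher → ¬inspect_charter), we obtain O(¬inspect_charter).
With premise 7, O(¬inspect_charter → sound_alarm), the K-axiom yields O(sound_alarm).
With premise 1, O(sound_alarm → verify_transcript), the K-axiom yields O(verify_transcript).
Premise 2 is O(unfreeze_account → ¬verify_transcript); contrapositively O(verify_transcript → ¬unfreeze_account). Since O(verify_transcript) holds, K gives O(¬unfreeze_account).
Applying K to premise 9 (O(¬unfreeze_account → ¬rotate_keys)) and O(¬unfreeze_account) yields O(¬rotate_keys).
The contrapositive of premise 6 (O(¬badge_in → rotate_keys)) is O(¬rotate_keys → badge_in), and O(¬rotate_keys) is already established, so O(badge_in).
Premises 4, 10 do not contribute to this derivation.
Thus O(badge_in), which is F(¬badge_in): ¬badge_in is forbidden.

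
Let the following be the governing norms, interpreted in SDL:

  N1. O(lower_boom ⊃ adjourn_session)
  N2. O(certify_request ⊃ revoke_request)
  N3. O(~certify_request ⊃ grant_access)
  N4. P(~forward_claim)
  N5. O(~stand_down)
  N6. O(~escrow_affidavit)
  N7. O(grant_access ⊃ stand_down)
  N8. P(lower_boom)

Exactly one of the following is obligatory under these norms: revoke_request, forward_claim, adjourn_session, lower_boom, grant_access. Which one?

Premise 5 gives O(~stand_down).
Premise 7, O(grant_access ⊃ stand_down), contraposes to O(~stand_down ⊃ ~grant_access); with O(~stand_down) we get O(~grant_access).
The contrapositive of premise 3 (O(~certify_request ⊃ grant_access)) is O(~grant_access ⊃ certify_request), and O(~grant_access) is already established, so O(certify_request).
From O(certify_request) and premise 2, O(certify_request ⊃ revoke_request), we obtain O(revoke_request).
So O(revoke_request) holds — revoke_request is obligatory. None of the other listed options is made obligatory by any chain of premises.

revoke_request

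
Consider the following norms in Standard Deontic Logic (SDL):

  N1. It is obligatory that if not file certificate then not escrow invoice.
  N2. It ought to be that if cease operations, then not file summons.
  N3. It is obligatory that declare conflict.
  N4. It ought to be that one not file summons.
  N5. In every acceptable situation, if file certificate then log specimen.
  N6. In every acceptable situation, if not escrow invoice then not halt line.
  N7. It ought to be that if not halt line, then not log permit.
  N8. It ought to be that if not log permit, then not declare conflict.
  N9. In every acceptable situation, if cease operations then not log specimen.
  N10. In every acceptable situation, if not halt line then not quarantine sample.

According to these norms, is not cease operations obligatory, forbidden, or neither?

Obligatory

Premise 3 gives O(declare_conflict).
Premise 8, O(¬log_permit → ¬declare_conflict), contraposes to O(declare_conflict → log_permit); with O(declare_conflict) we get O(log_permit).
Premise 7, O(¬halt_line → ¬log_permit), contraposes to O(log_permit → halt_line); with O(log_permit) we get O(halt_line).
The contrapositive of premise 6 (O(¬escrow_invoice → ¬halt_line)) is O(halt_line → escrow_invoice), and O(halt_line) is already established, so O(escrow_invoice).
Premise 1 is O(¬file_certificate → ¬escrow_invoice); contrapositively O(escrow_invoice → file_certificate). Since O(escrow_invoice) holds, K gives O(file_certificate).
From O(file_certificate) and premise 5, O(file_certificate → log_specimen), we obtain O(log_specimen).
The contrapositive of premise 9 (O(cease_operations → ¬log_specimen)) is O(log_specimen → ¬cease_operations), and O(log_specimen) is already established, so O(¬cease_operations).
Premises 2, 4, 10 do not contribute to this derivation.
Hence ¬cease_operations is obligatory.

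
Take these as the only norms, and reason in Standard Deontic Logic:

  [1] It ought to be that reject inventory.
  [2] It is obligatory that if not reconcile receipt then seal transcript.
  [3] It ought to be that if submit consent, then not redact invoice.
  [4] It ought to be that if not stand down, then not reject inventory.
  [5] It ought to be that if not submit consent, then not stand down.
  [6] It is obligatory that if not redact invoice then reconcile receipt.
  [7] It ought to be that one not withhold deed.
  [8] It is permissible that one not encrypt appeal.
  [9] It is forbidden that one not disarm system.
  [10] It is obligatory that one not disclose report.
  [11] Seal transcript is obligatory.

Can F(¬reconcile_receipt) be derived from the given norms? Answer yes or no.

Premise 1 gives O(reject_inventory).
Premise 4, O(¬stand_down → ¬reject_inventory), contraposes to O(reject_inventory → stand_down); with O(reject_inventory) we get O(stand_down).
The contrapositive of premise 5 (O(¬submit_consent → ¬stand_down)) is O(stand_down → submit_consent), and O(stand_down) is already established, so O(submit_consent).
From O(submit_consent) and premise 3, O(submit_consent → ¬redact_invoice), we obtain O(¬redact_invoice).
From O(¬redact_invoice) and premise 6, O(¬redact_invoice → reconcile_receipt), we obtain O(reconcile_receipt).
Premises 2, 7, 8, 9, 10, 11 do not contribute to this derivation.
So O(reconcile_receipt) holds, i.e. F(¬reconcile_receipt). The claim follows.

Yes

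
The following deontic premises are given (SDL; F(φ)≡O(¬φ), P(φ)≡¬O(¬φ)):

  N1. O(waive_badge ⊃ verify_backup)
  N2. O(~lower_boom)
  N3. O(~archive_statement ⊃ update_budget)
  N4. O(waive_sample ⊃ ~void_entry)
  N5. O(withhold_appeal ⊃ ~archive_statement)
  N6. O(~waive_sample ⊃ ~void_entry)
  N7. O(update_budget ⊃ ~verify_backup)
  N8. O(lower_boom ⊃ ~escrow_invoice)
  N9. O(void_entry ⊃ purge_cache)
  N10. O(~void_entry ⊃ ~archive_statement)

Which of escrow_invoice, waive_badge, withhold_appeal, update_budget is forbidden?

Premises 6 and 4 cover both cases: O(~waive_sample ⊃ ~void_entry) and O(waive_sample ⊃ ~void_entry). Since ~waive_sample ∨ waive_sample is a tautology, O(~void_entry) follows.
With premise 10, O(~void_entry ⊃ ~archive_statement), the K-axiom yields O(~archive_statement).
Applying K to premise 3 (O(~archive_statement ⊃ update_budget)) and O(~archive_statement) yields O(update_budget).
From O(update_budget) and premise 7, O(update_budget ⊃ ~verify_backup), we obtain O(~verify_backup).
The contrapositive of premise 1 (O(waive_badge ⊃ verify_backup)) is O(~verify_backup ⊃ ~waive_badge), and O(~verify_backup) is already established, so O(~waive_badge).
So O(~waive_badge) holds, i.e. waive_badge is forbidden. None of the other listed options is forbidden under the premises.

waive_badge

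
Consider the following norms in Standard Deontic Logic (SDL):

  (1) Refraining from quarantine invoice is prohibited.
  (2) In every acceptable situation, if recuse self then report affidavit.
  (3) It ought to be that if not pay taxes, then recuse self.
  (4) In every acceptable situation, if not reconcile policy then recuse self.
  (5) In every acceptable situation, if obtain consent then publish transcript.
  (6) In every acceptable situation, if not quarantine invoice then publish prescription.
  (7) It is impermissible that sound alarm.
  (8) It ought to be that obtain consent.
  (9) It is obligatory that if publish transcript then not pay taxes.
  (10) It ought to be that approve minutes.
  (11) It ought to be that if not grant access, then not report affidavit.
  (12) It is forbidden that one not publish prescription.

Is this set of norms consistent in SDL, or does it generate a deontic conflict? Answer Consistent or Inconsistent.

Premise 6 is O(¬quarantine_invoice → publish_prescription); even if O(publish_prescription) held, inferring O(¬quarantine_invoice) would be affirming the consequent — invalid.
So O(¬quarantine_invoice) is not derivable, and the apparent clash with O(quarantine_invoice) does not arise.
A world satisfying every obligation exists (e.g. approve_minutes=true, grant_access=true, obtain_consent=true, pay_taxes=false, publish_prescription=true, publish_transcript=true, quarantine_invoice=true, reconcile_policy=false, recuse_self=true, report_affidavit=true, sound_alarm=false); no atom is both obligatory and forbidden, so the set is consistent.

Consistent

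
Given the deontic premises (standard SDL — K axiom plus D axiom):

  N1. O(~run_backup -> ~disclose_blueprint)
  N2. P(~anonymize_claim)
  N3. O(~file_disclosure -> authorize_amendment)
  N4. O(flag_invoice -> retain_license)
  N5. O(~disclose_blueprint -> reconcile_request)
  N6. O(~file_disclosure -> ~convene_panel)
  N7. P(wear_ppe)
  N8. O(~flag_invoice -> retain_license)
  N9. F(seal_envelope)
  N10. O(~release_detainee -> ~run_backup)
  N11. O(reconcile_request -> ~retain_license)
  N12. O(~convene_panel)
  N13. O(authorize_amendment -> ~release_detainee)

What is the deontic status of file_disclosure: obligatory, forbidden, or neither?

Obligatory

Premises 8 and 4 are O(~flag_invoice -> retain_license) and O(flag_invoice -> retain_license); every ideal world satisfies ~flag_invoice or flag_invoice, so in either case retain_license holds — hence O(retain_license).
The contrapositive of premise 11 (O(reconcile_request -> ~retain_license)) is O(retain_license -> ~reconcile_request), and O(retain_license) is already established, so O(~reconcile_request).
Premise 5, O(~disclose_blueprint -> reconcile_request), contraposes to O(~reconcile_request -> disclose_blueprint); with O(~reconcile_request) we get O(disclose_blueprint).
Premise 1, O(~run_backup -> ~disclose_blueprint), contraposes to O(disclose_blueprint -> run_backup); with O(disclose_blueprint) we get O(run_backup).
Premise 10, O(~release_detainee -> ~run_backup), contraposes to O(run_backup -> release_detainee); with O(run_backup) we get O(release_detainee).
Premise 13 is O(authorize_amendment -> ~release_detainee); contrapositively O(release_detainee -> ~authorize_amendment). Since O(release_detainee) holds, K gives O(~authorize_amendment).
Premise 3, O(~file_disclosure -> authorize_amendment), contraposes to O(~authorize_amendment -> file_disclosure); with O(~authorize_amendment) we get O(file_disclosure).
Premises 2, 6, 7, 9, 12 do not contribute to this derivation.
Hence file_disclosure is obligatory.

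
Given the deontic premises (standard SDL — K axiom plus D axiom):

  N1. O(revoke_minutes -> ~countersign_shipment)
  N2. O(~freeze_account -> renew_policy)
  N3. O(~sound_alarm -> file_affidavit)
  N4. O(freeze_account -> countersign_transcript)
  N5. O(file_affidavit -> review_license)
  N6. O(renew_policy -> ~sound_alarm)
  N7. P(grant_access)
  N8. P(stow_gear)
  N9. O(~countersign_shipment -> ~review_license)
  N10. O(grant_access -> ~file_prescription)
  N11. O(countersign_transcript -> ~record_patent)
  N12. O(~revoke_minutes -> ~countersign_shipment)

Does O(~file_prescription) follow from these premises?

Premise 10 is O(grant_access -> ~file_prescription), but O(grant_access) is not derivable from the premises (the permission P(grant_access) asserts only ~O(~grant_access), not O(grant_access)), so it does not yield O(~file_prescription).
No other premise forces O(~file_prescription). An ideal world satisfying every premise can still have ~file_prescription false, so O(~file_prescription) is not derivable.

No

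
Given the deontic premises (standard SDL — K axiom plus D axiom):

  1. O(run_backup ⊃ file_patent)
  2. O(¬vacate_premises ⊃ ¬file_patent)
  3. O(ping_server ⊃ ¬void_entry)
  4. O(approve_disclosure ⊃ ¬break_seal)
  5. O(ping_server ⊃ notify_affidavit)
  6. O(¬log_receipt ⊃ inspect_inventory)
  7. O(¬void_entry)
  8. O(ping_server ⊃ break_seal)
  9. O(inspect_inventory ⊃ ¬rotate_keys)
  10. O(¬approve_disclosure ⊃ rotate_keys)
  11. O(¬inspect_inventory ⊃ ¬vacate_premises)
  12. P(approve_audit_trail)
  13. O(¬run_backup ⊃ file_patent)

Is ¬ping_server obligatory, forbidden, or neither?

Premises 13 and 1 cover both cases: O(¬run_backup ⊃ file_patent) and O(run_backup ⊃ file_patent). Since ¬run_backup ∨ run_backup is a tautology, O(file_patent) follows.
Premise 2 is O(¬vacate_premises ⊃ ¬file_patent); contrapositively O(file_patent ⊃ vacate_premises). Since O(file_patent) holds, K gives O(vacate_premises).
Premise 11 is O(¬inspect_inventory ⊃ ¬vacate_premises); contrapositively O(vacate_premises ⊃ inspect_inventory). Since O(vacate_premises) holds, K gives O(inspect_inventory).
From O(inspect_inventory) and premise 9, O(inspect_inventory ⊃ ¬rotate_keys), we obtain O(¬rotate_keys).
Premise 10, O(¬approve_disclosure ⊃ rotate_keys), contraposes to O(¬rotate_keys ⊃ approve_disclosure); with O(¬rotate_keys) we get O(approve_disclosure).
Applying K to premise 4 (O(approve_disclosure ⊃ ¬break_seal)) and O(approve_disclosure) yields O(¬break_seal).
Premise 8 is O(ping_server ⊃ break_seal); contrapositively O(¬break_seal ⊃ ¬ping_server). Since O(¬break_seal) holds, K gives O(¬ping_server).
Premises 3, 5, 6, 7, 12 do not contribute to this derivation.
Hence ¬ping_server is obligatory.

Obligatory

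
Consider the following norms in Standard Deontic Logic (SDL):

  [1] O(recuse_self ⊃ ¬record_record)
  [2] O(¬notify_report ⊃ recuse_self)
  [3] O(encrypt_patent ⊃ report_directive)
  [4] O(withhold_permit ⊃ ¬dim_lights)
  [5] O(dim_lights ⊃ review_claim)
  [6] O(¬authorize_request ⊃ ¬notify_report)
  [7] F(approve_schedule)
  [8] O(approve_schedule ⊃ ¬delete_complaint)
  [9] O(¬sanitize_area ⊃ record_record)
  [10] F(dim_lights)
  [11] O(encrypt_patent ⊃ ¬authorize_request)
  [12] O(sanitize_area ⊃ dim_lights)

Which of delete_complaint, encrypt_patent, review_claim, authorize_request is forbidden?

Premise 10 is F(dim_lights), i.e. O(¬dim_lights).
Premise 12, O(sanitize_area ⊃ dim_lights), contraposes to O(¬dim_lights ⊃ ¬sanitize_area); with O(¬dim_lights) we get O(¬sanitize_area).
Premise 9 is O(¬sanitize_area ⊃ record_record); since O(¬sanitize_area), deontic closure gives O(record_record).
Premise 1 is O(recuse_self ⊃ ¬record_record); contrapositively O(record_record ⊃ ¬recuse_self). Since O(record_record) holds, K gives O(¬recuse_self).
Premise 2 is O(¬notify_report ⊃ recuse_self); contrapositively O(¬recuse_self ⊃ notify_report). Since O(¬recuse_self) holds, K gives O(notify_report).
Premise 6 is O(¬authorize_request ⊃ ¬notify_report); contrapositively O(notify_report ⊃ authorize_request). Since O(notify_report) holds, K gives O(authorize_request).
The contrapositive of premise 11 (O(encrypt_patent ⊃ ¬authorize_request)) is O(authorize_request ⊃ ¬encrypt_patent), and O(authorize_request) is already established, so O(¬encrypt_patent).
So O(¬encrypt_patent) holds, i.e. encrypt_patent is forbidden. None of the other listed options is forbidden under the premises.

encrypt_patent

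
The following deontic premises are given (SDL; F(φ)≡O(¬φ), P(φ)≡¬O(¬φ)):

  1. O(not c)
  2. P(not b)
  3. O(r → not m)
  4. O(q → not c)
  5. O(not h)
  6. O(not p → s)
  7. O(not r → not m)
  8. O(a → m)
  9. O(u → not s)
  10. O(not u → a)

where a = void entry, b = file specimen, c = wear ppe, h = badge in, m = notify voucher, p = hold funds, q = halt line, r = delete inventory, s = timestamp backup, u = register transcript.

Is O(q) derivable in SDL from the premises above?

No

Premise 4 is O(q → not c); even if O(not c) held, inferring O(q) would be affirming the consequent — invalid.
No other premise forces O(q). An ideal world satisfying every premise can still have q false, so O(q) is not derivable.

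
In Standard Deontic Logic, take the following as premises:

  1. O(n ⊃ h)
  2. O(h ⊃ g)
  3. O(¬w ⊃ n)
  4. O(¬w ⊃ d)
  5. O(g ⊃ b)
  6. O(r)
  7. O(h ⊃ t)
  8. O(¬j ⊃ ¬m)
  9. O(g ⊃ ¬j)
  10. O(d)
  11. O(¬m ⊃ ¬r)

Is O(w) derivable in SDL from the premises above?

Premise 6 gives O(r).
Premise 11 is O(¬m ⊃ ¬r); contrapositively O(r ⊃ m). Since O(r) holds, K gives O(m).
Premise 8, O(¬j ⊃ ¬m), contraposes to O(m ⊃ j); with O(m) we get O(j).
Premise 9 is O(g ⊃ ¬j); contrapositively O(j ⊃ ¬g). Since O(j) holds, K gives O(¬g).
Premise 2 is O(h ⊃ g); contrapositively O(¬g ⊃ ¬h). Since O(¬g) holds, K gives O(¬h).
Premise 1, O(n ⊃ h), contraposes to O(¬h ⊃ ¬n); with O(¬h) we get O(¬n).
Premise 3, O(¬w ⊃ n), contraposes to O(¬n ⊃ w); with O(¬n) we get O(w).
Premises 4, 5, 7, 10 do not contribute to this derivation.
So O(w) follows.

Yes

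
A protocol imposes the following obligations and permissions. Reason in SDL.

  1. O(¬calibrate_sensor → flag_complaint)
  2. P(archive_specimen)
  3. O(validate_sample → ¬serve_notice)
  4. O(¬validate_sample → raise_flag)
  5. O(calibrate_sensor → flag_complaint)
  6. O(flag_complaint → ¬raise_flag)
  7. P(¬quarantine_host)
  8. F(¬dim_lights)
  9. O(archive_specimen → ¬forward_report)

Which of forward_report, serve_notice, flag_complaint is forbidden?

By case analysis on calibrate_sensor: premise 5 gives O(calibrate_sensor → flag_complaint) and premise 1 gives O(¬calibrate_sensor → flag_complaint), so O(flag_complaint) either way.
With premise 6, O(flag_complaint → ¬raise_flag), the K-axiom yields O(¬raise_flag).
Premise 4 is O(¬validate_sample → raise_flag); contrapositively O(¬raise_flag → validate_sample). Since O(¬raise_flag) holds, K gives O(validate_sample).
From O(validate_sample) and premise 3, O(validate_sample → ¬serve_notice), we obtain O(¬serve_notice).
So O(¬serve_notice) holds, i.e. serve_notice is forbidden. None of the other listed options is forbidden under the premises.

serve_notice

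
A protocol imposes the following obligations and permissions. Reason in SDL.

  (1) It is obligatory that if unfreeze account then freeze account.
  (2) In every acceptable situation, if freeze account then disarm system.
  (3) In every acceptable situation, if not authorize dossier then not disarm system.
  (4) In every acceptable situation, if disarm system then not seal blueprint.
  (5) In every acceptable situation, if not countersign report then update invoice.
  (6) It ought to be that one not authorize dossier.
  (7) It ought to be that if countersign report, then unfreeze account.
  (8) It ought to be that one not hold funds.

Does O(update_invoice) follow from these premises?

Yes

From premise 6 we have O(¬authorize_dossier).
Premise 3 is O(¬authorize_dossier → ¬disarm_system); since O(¬authorize_dossier), deontic closure gives O(¬disarm_system).
Premise 2, O(freeze_account → disarm_system), contraposes to O(¬disarm_system → ¬freeze_account); with O(¬disarm_system) we get O(¬freeze_account).
The contrapositive of premise 1 (O(unfreeze_account → freeze_account)) is O(¬freeze_account → ¬unfreeze_account), and O(¬freeze_account) is already established, so O(¬unfreeze_account).
Premise 7 is O(countersign_report → unfreeze_account); contrapositively O(¬unfreeze_account → ¬countersign_report). Since O(¬unfreeze_account) holds, K gives O(¬countersign_report).
With premise 5, O(¬countersign_report → update_invoice), the K-axiom yields O(update_invoice).
Premises 4, 8 do not contribute to this derivation.
So O(update_invoice) follows.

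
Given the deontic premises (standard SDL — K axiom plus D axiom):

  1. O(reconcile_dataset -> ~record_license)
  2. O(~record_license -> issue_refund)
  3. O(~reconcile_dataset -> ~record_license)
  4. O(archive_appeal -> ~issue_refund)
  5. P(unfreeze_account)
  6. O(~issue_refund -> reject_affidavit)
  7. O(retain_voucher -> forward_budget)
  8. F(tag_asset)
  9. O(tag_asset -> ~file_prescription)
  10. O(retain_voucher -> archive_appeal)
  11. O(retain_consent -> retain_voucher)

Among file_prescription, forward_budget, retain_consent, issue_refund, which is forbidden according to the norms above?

By case analysis on ~reconcile_dataset: premise 3 gives O(~reconcile_dataset -> ~record_license) and premise 1 gives O(reconcile_dataset -> ~record_license), so O(~record_license) either way.
Applying K to premise 2 (O(~record_license -> issue_refund)) and O(~record_license) yields O(issue_refund).
Premise 4 is O(archive_appeal -> ~issue_refund); contrapositively O(issue_refund -> ~archive_appeal). Since O(issue_refund) holds, K gives O(~archive_appeal).
The contrapositive of premise 10 (O(retain_voucher -> archive_appeal)) is O(~archive_appeal -> ~retain_voucher), and O(~archive_appeal) is already established, so O(~retain_voucher).
Premise 11 is O(retain_consent -> retain_voucher); contrapositively O(~retain_voucher -> ~retain_consent). Since O(~retain_voucher) holds, K gives O(~retain_consent).
So O(~retain_consent) holds, i.e. retain_consent is forbidden. None of the other listed options is forbidden under the premises.

retain_consent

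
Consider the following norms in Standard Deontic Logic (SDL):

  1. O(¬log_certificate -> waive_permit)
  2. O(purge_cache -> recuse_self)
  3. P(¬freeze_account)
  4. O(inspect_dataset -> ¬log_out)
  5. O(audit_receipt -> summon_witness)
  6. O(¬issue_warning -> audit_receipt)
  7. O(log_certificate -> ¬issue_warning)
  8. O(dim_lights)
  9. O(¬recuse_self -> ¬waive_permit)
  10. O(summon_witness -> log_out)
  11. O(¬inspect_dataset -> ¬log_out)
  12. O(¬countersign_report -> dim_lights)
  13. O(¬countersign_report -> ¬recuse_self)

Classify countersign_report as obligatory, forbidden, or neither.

Premises 4 and 11 are O(inspect_dataset -> ¬log_out) and O(¬inspect_dataset -> ¬log_out); every ideal world satisfies inspect_dataset or ¬inspect_dataset, so in either case ¬log_out holds — hence O(¬log_out).
The contrapositive of premise 10 (O(summon_witness -> log_out)) is O(¬log_out -> ¬summon_witness), and O(¬log_out) is already established, so O(¬summon_witness).
The contrapositive of premise 5 (O(audit_receipt -> summon_witness)) is O(¬summon_witness -> ¬audit_receipt), and O(¬summon_witness) is already established, so O(¬audit_receipt).
Premise 6 is O(¬issue_warning -> audit_receipt); contrapositively O(¬audit_receipt -> issue_warning). Since O(¬audit_receipt) holds, K gives O(issue_warning).
Premise 7 is O(log_certificate -> ¬issue_warning); contrapositively O(issue_warning -> ¬log_certificate). Since O(issue_warning) holds, K gives O(¬log_certificate).
Applying K to premise 1 (O(¬log_certificate -> waive_permit)) and O(¬log_certificate) yields O(waive_permit).
Premise 9 is O(¬recuse_self -> ¬waive_permit); contrapositively O(waive_permit -> recuse_self). Since O(waive_permit) holds, K gives O(recuse_self).
The contrapositive of premise 13 (O(¬countersign_report -> ¬recuse_self)) is O(recuse_self -> countersign_report), and O(recuse_self) is already established, so O(countersign_report).
Premises 2, 3, 8, 12 do not contribute to this derivation.
Hence countersign_report is obligatory.

Obligatory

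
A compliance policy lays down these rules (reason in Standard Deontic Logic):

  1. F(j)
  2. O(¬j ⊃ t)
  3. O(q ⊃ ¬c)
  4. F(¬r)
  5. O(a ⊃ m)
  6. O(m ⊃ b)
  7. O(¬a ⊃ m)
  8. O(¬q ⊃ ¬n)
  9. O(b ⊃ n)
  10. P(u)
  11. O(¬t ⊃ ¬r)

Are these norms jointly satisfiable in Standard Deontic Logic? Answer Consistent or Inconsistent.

Premise 11 is O(¬t ⊃ ¬r), but O(¬t) is not derivable from the premises, so it does not yield O(¬r).
So O(¬r) is not derivable, and the apparent clash with O(r) does not arise.
A world satisfying every obligation exists (e.g. a=false, b=true, c=false, j=false, m=true, n=true, q=true, r=true, t=true, u=false); no atom is both obligatory and forbidden, so the set is consistent.

Consistent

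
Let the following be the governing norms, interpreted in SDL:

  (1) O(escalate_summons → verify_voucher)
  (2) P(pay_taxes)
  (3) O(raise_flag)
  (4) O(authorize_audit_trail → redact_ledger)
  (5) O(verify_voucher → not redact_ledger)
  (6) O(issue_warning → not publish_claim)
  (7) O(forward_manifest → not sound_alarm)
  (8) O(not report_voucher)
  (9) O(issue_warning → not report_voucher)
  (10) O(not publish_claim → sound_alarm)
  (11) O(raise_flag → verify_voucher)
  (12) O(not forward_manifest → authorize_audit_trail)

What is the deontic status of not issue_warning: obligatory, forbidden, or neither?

Obligatory

Premise 3 gives O(raise_flag).
With premise 11, O(raise_flag → verify_voucher), the K-axiom yields O(verify_voucher).
From O(verify_voucher) and premise 5, O(verify_voucher → not redact_ledger), we obtain O(not redact_ledger).
The contrapositive of premise 4 (O(authorize_audit_trail → redact_ledger)) is O(not redact_ledger → not authorize_audit_trail), and O(not redact_ledger) is already established, so O(not authorize_audit_trail).
The contrapositive of premise 12 (O(not forward_manifest → authorize_audit_trail)) is O(not authorize_audit_trail → forward_manifest), and O(not authorize_audit_trail) is already established, so O(forward_manifest).
Premise 7 is O(forward_manifest → not sound_alarm); since O(forward_manifest), deontic closure gives O(not sound_alarm).
Premise 10 is O(not publish_claim → sound_alarm); contrapositively O(not sound_alarm → publish_claim). Since O(not sound_alarm) holds, K gives O(publish_claim).
Premise 6 is O(issue_warning → not publish_claim); contrapositively O(publish_claim → not issue_warning). Since O(publish_claim) holds, K gives O(not issue_warning).
Premises 1, 2, 8, 9 do not contribute to this derivation.
Hence not issue_warning is obligatory.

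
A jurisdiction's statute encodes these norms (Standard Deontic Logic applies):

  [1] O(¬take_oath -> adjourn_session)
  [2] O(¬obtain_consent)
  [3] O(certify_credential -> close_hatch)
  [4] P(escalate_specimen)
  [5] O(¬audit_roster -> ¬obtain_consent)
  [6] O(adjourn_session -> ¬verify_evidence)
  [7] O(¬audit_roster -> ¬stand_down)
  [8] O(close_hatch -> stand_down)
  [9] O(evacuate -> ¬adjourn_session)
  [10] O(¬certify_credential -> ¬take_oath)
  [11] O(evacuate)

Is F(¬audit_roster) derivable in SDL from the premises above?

Yes

From premise 11 we have O(evacuate).
From O(evacuate) and premise 9, O(evacuate -> ¬adjourn_session), we obtain O(¬adjourn_session).
Premise 1, O(¬take_oath -> adjourn_session), contraposes to O(¬adjourn_session -> take_oath); with O(¬adjourn_session) we get O(take_oath).
Premise 10 is O(¬certify_credential -> ¬take_oath); contrapositively O(take_oath -> certify_credential). Since O(take_oath) holds, K gives O(certify_credential).
With premise 3, O(certify_credential -> close_hatch), the K-axiom yields O(close_hatch).
Premise 8 is O(close_hatch -> stand_down); since O(close_hatch), deontic closure gives O(stand_down).
Premise 7, O(¬audit_roster -> ¬stand_down), contraposes to O(stand_down -> audit_roster); with O(stand_down) we get O(audit_roster).
Premises 2, 4, 5, 6 do not contribute to this derivation.
So O(audit_roster) holds, i.e. F(¬audit_roster). The claim follows.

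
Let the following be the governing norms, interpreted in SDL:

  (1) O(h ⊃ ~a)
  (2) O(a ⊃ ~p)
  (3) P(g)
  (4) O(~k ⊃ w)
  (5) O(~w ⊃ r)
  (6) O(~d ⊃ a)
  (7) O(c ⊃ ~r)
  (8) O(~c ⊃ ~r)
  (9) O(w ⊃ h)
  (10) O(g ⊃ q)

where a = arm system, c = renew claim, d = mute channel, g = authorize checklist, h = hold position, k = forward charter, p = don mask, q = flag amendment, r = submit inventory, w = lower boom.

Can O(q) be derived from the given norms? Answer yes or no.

No

Premise 10 is O(g ⊃ q), but O(g) is not derivable from the premises (the permission P(g) asserts only ~O(~g), not O(g)), so it does not yield O(q).
No other premise forces O(q). An ideal world satisfying every premise can still have q false, so O(q) is not derivable.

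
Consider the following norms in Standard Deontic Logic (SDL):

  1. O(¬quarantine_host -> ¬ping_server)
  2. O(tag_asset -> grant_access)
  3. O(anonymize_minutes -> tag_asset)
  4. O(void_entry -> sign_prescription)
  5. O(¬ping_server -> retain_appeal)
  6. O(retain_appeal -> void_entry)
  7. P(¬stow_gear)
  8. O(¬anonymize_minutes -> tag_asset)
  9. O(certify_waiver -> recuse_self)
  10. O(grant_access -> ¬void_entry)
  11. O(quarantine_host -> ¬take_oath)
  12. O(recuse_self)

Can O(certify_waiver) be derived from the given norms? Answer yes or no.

No

Premise 9 is O(certify_waiver -> recuse_self); even if O(recuse_self) held, inferring O(certify_waiver) would be affirming the consequent — invalid.
No other premise forces O(certify_waiver). An ideal world satisfying every premise can still have certify_waiver false, so O(certify_waiver) is not derivable.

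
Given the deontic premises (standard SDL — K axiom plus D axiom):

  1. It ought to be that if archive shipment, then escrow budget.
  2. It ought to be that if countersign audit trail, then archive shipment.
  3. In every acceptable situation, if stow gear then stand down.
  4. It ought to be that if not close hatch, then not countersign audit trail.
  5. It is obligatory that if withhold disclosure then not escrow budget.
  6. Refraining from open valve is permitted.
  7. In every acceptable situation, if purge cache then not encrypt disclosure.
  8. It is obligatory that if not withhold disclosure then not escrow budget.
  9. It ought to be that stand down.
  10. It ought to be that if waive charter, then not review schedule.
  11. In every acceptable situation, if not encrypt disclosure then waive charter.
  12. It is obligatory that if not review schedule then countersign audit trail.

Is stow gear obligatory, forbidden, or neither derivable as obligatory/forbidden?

Neither

Premise 3 is O(stow_gear → stand_down); even if O(stand_down) held, inferring O(stow_gear) would be affirming the consequent — invalid.
No premise or chain of K-axiom applications forces O(stow_gear), and none forces O(¬stow_gear). So stow_gear is neither obligatory nor forbidden under these norms.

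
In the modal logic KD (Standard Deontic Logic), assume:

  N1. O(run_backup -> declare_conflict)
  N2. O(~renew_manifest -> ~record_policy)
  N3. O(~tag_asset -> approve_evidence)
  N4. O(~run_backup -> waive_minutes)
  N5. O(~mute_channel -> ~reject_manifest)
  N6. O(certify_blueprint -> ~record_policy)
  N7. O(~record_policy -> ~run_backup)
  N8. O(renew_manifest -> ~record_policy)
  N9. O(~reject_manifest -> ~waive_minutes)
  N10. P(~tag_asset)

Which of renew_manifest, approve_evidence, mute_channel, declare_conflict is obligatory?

Premises 8 and 2 are O(renew_manifest -> ~record_policy) and O(~renew_manifest -> ~record_policy); every ideal world satisfies renew_manifest or ~renew_manifest, so in either case ~record_policy holds — hence O(~record_policy).
With premise 7, O(~record_policy -> ~run_backup), the K-axiom yields O(~run_backup).
With premise 4, O(~run_backup -> waive_minutes), the K-axiom yields O(waive_minutes).
Premise 9 is O(~reject_manifest -> ~waive_minutes); contrapositively O(waive_minutes -> reject_manifest). Since O(waive_minutes) holds, K gives O(reject_manifest).
The contrapositive of premise 5 (O(~mute_channel -> ~reject_manifest)) is O(reject_manifest -> mute_channel), and O(reject_manifest) is already established, so O(mute_channel).
So O(mute_channel) holds — mute_channel is obligatory. None of the other listed options is made obligatory by any chain of premises.

mute_channel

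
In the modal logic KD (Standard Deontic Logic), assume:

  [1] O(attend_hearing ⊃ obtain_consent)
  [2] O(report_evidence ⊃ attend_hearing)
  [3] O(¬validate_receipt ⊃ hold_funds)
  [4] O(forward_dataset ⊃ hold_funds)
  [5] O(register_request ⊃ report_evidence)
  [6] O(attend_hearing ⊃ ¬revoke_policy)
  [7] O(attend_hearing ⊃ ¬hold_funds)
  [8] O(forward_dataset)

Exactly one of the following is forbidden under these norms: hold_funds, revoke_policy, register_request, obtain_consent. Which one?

From premise 8 we have O(forward_dataset).
From O(forward_dataset) and premise 4, O(forward_dataset ⊃ hold_funds), we obtain O(hold_funds).
The contrapositive of premise 7 (O(attend_hearing ⊃ ¬hold_funds)) is O(hold_funds ⊃ ¬attend_hearing), and O(hold_funds) is already established, so O(¬attend_hearing).
Premise 2, O(report_evidence ⊃ attend_hearing), contraposes to O(¬attend_hearing ⊃ ¬report_evidence); with O(¬attend_hearing) we get O(¬report_evidence).
The contrapositive of premise 5 (O(register_request ⊃ report_evidence)) is O(¬report_evidence ⊃ ¬register_request), and O(¬report_evidence) is already established, so O(¬register_request).
So O(¬register_request) holds, i.e. register_request is forbidden. None of the other listed options is forbidden under the premises.

register_request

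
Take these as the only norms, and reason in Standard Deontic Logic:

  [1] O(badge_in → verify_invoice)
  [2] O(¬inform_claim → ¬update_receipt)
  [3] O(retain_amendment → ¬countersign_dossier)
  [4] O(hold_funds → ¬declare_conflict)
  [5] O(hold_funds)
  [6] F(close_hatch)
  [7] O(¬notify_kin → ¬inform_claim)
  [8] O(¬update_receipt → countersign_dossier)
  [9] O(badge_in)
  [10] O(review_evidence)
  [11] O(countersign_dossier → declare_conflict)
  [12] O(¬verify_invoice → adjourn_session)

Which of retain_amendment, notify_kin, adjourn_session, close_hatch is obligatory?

Premise 5 gives O(hold_funds).
Applying K to premise 4 (O(hold_funds → ¬declare_conflict)) and O(hold_funds) yields O(¬declare_conflict).
The contrapositive of premise 11 (O(countersign_dossier → declare_conflict)) is O(¬declare_conflict → ¬countersign_dossier), and O(¬declare_conflict) is already established, so O(¬countersign_dossier).
Premise 8, O(¬update_receipt → countersign_dossier), contraposes to O(¬countersign_dossier → update_receipt); with O(¬countersign_dossier) we get O(update_receipt).
The contrapositive of premise 2 (O(¬inform_claim → ¬update_receipt)) is O(update_receipt → inform_claim), and O(update_receipt) is already established, so O(inform_claim).
Premise 7, O(¬notify_kin → ¬inform_claim), contraposes to O(inform_claim → notify_kin); with O(inform_claim) we get O(notify_kin).
So O(notify_kin) holds — notify_kin is obligatory. None of the other listed options is made obligatory by any chain of premises.

notify_kin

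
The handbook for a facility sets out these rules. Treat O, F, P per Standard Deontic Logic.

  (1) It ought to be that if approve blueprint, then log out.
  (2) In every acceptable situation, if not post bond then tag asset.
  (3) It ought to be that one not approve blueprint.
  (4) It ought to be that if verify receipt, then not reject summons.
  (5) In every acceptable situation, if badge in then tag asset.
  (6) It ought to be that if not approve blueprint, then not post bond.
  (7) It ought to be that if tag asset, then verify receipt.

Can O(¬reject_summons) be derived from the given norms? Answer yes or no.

Yes

Premise 3 gives O(¬approve_blueprint).
From O(¬approve_blueprint) and premise 6, O(¬approve_blueprint → ¬post_bond), we obtain O(¬post_bond).
Applying K to premise 2 (O(¬post_bond → tag_asset)) and O(¬post_bond) yields O(tag_asset).
With premise 7, O(tag_asset → verify_receipt), the K-axiom yields O(verify_receipt).
Applying K to premise 4 (O(verify_receipt → ¬reject_summons)) and O(verify_receipt) yields O(¬reject_summons).
Premises 1, 5 do not contribute to this derivation.
So O(¬reject_summons) follows.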